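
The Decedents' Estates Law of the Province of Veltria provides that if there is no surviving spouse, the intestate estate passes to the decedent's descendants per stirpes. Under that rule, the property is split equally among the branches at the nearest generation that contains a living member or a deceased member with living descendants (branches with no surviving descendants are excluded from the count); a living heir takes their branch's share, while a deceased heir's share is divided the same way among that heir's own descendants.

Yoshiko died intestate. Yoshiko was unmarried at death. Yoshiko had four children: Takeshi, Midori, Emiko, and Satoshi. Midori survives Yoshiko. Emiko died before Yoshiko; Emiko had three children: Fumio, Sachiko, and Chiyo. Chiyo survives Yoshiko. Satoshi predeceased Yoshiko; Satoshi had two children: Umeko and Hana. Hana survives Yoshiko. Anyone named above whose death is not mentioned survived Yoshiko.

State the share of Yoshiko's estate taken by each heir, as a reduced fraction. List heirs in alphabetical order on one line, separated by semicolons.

There is no surviving spouse, so the entire estate passes to Yoshiko's descendants per stirpes.
The estate is divided into 4 equal shares of 1/4 among Takeshi, Midori, Emiko, Satoshi.
Takeshi is living and takes 1/4.
Midori is living and takes 1/4.
Emiko predeceased; the 1/4 allotted to Emiko's branch passes to Emiko's issue by representation.
The 1/4 is divided into 3 equal shares of 1/12 among Fumio, Sachiko, Chiyo.
Fumio is living and takes 1/12.
Sachiko is living and takes 1/12.
Chiyo is living and takes 1/12.
Satoshi predeceased; the 1/4 allotted to Satoshi's branch passes to Satoshi's issue by representation.
The 1/4 is divided into 2 equal shares of 1/8 among Umeko, Hana.
Umeko is living and takes 1/8.
Hana is living and takes 1/8.

Chiyo 1/12; Fumio 1/12; Hana 1/8; Midori 1/4; Sachiko 1/12; Takeshi 1/4; Umeko 1/8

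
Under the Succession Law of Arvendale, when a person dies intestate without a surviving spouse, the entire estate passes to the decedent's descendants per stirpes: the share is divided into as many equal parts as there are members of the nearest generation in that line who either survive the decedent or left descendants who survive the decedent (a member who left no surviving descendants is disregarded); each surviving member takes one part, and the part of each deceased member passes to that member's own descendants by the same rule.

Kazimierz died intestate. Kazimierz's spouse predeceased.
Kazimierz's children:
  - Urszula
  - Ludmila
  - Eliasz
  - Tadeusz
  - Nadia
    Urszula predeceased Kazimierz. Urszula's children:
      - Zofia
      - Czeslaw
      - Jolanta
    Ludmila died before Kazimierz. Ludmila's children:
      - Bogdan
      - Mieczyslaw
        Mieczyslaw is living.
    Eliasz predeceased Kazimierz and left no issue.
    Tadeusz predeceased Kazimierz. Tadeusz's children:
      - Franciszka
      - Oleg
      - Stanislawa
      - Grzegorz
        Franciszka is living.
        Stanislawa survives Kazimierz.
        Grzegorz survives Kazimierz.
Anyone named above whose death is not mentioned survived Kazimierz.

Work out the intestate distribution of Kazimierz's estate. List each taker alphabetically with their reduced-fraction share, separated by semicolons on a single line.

Bogdan 1/8; Czeslaw 1/12; Franciszka 1/16; Grzegorz 1/16; Jolanta 1/12; Mieczyslaw 1/8; Nadia 1/4; Oleg 1/16; Stanislawa 1/16; Zofia 1/12

There is no surviving spouse, so the entire estate passes to Kazimierz's descendants per stirpes.
Eliasz left no surviving issue, so that branch lapses and is disregarded.
The estate is divided into 4 equal shares of 1/4 among Urszula, Ludmila, Tadeusz, Nadia.
Urszula predeceased; the 1/4 allotted to Urszula's branch passes to Urszula's issue by representation.
The 1/4 is divided into 3 equal shares of 1/12 among Zofia, Czeslaw, Jolanta.
Zofia is living and takes 1/12.
Czeslaw is living and takes 1/12.
Jolanta is living and takes 1/12.
Ludmila predeceased; the 1/4 allotted to Ludmila's branch passes to Ludmila's issue by representation.
The 1/4 is divided into 2 equal shares of 1/8 among Bogdan, Mieczyslaw.
Bogdan is living and takes 1/8.
Mieczyslaw is living and takes 1/8.
Tadeusz predeceased; the 1/4 allotted to Tadeusz's branch passes to Tadeusz's issue by representation.
The 1/4 is divided into 4 equal shares of 1/16 among Franciszka, Oleg, Stanislawa, Grzegorz.
Franciszka is living and takes 1/16.
Oleg is living and takes 1/16.
Stanislawa is living and takes 1/16.
Grzegorz is living and takes 1/16.
Nadia is living and takes 1/4.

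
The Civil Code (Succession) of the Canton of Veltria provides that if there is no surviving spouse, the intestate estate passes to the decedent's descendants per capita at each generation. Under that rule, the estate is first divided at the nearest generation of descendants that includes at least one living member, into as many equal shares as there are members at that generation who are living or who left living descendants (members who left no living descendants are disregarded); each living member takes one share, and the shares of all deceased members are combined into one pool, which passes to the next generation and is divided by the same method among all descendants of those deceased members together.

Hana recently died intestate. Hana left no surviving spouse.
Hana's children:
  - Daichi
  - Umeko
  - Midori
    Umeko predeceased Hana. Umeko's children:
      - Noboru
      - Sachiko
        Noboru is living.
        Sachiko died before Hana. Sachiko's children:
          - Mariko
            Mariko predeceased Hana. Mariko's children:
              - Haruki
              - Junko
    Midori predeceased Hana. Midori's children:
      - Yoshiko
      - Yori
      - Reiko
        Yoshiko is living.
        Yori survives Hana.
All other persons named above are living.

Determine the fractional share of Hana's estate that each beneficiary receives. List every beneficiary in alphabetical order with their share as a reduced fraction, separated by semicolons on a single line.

Daichi 1/3; Haruki 1/15; Junko 1/15; Noboru 2/15; Reiko 2/15; Yori 2/15; Yoshiko 2/15

There is no surviving spouse, so the entire estate passes to Hana's descendants per capita at each generation.
At generation 1 (Daichi, Umeko, Midori) there are 3 shares of (1)/3 = 1/3 each.
Living: Daichi — each takes 1/3.
Deceased: Umeko and Midori. Their combined 2/3 is pooled and carried to generation 2.
At generation 2 (Noboru, Sachiko, Yoshiko, Yori, Reiko) there are 5 shares of (2/3)/5 = 2/15 each.
Living: Noboru, Yoshiko, Yori, and Reiko — each takes 2/15.
Deceased: Sachiko. That 2/15 share is carried to generation 3.
At generation 3 (Mariko) there are 1 shares of (2/15)/1 = 2/15 each.
Deceased: Mariko. That 2/15 share is carried to generation 4.
At generation 4 (Haruki, Junko) there are 2 shares of (2/15)/2 = 1/15 each.
Living: Haruki and Junko — each takes 1/15.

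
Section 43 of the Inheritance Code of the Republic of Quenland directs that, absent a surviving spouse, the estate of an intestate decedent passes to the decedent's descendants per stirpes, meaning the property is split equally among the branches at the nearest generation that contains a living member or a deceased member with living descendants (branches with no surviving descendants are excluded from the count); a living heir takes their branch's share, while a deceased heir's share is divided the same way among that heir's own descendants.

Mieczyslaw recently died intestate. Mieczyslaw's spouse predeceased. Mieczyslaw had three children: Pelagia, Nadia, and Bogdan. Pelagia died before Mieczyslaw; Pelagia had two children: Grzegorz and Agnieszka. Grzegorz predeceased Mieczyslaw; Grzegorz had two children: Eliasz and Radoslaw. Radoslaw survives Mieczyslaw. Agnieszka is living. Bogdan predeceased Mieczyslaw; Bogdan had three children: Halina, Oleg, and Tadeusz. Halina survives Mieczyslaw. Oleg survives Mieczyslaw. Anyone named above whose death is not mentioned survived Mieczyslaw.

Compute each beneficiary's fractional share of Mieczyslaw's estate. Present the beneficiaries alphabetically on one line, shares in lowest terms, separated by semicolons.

There is no surviving spouse, so the entire estate passes to Mieczyslaw's descendants per stirpes.
The estate is divided into 3 equal shares of 1/3 among Pelagia, Nadia, Bogdan.
Pelagia predeceased; the 1/3 allotted to Pelagia's branch passes to Pelagia's issue by representation.
The 1/3 is divided into 2 equal shares of 1/6 among Grzegorz, Agnieszka.
Grzegorz predeceased; the 1/6 allotted to Grzegorz's branch passes to Grzegorz's issue by representation.
The 1/6 is divided into 2 equal shares of 1/12 among Eliasz, Radoslaw.
Eliasz is living and takes 1/12.
Radoslaw is living and takes 1/12.
Agnieszka is living and takes 1/6.
Nadia is living and takes 1/3.
Bogdan predeceased; the 1/3 allotted to Bogdan's branch passes to Bogdan's issue by representation.
The 1/3 is divided into 3 equal shares of 1/9 among Halina, Oleg, Tadeusz.
Halina is living and takes 1/9.
Oleg is living and takes 1/9.
Tadeusz is living and takes 1/9.

Agnieszka 1/6; Eliasz 1/12; Halina 1/9; Nadia 1/3; Oleg 1/9; Radoslaw 1/12; Tadeusz 1/9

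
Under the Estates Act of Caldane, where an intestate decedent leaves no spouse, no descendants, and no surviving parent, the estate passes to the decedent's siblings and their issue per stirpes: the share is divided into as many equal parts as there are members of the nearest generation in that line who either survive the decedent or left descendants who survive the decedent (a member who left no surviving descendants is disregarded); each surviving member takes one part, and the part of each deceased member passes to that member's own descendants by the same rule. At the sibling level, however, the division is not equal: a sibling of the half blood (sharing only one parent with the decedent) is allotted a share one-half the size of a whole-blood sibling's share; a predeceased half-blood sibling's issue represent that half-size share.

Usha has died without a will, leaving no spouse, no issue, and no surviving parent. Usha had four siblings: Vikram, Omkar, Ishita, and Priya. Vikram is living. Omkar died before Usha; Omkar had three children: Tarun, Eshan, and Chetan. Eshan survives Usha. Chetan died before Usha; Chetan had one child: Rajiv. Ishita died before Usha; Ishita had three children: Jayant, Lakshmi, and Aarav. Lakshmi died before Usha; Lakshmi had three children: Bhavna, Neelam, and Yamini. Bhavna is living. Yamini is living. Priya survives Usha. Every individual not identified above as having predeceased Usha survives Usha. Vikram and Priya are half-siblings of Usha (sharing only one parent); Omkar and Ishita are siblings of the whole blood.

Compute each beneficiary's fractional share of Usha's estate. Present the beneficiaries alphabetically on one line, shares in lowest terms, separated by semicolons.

Aarav 1/9; Bhavna 1/27; Eshan 1/9; Jayant 1/9; Neelam 1/27; Priya 1/6; Rajiv 1/9; Tarun 1/9; Vikram 1/6; Yamini 1/27

No spouse, descendants, or parent survives, so the estate passes to Usha's siblings per stirpes.
Half-blood siblings count for one-half the weight of whole-blood siblings at the initial division.
Dividing 1 in proportion to weights (total weight 3): Vikram (weight 1/2) → 1/6; Omkar (weight 1) → 1/3; Ishita (weight 1) → 1/3; Priya (weight 1/2) → 1/6.
Vikram is living and takes 1/6.
Omkar predeceased; the 1/3 allotted to Omkar's branch passes to Omkar's issue by representation.
The 1/3 is divided into 3 equal shares of 1/9 among Tarun, Eshan, Chetan.
Tarun is living and takes 1/9.
Eshan is living and takes 1/9.
Chetan predeceased; the 1/9 allotted to Chetan's branch passes to Chetan's issue by representation.
Rajiv is the sole taker at this level and receives the full 1/9.
Ishita predeceased; the 1/3 allotted to Ishita's branch passes to Ishita's issue by representation.
The 1/3 is divided into 3 equal shares of 1/9 among Jayant, Lakshmi, Aarav.
Jayant is living and takes 1/9.
Lakshmi predeceased; the 1/9 allotted to Lakshmi's branch passes to Lakshmi's issue by representation.
The 1/9 is divided into 3 equal shares of 1/27 among Bhavna, Neelam, Yamini.
Bhavna is living and takes 1/27.
Neelam is living and takes 1/27.
Yamini is living and takes 1/27.
Aarav is living and takes 1/9.
Priya is living and takes 1/6.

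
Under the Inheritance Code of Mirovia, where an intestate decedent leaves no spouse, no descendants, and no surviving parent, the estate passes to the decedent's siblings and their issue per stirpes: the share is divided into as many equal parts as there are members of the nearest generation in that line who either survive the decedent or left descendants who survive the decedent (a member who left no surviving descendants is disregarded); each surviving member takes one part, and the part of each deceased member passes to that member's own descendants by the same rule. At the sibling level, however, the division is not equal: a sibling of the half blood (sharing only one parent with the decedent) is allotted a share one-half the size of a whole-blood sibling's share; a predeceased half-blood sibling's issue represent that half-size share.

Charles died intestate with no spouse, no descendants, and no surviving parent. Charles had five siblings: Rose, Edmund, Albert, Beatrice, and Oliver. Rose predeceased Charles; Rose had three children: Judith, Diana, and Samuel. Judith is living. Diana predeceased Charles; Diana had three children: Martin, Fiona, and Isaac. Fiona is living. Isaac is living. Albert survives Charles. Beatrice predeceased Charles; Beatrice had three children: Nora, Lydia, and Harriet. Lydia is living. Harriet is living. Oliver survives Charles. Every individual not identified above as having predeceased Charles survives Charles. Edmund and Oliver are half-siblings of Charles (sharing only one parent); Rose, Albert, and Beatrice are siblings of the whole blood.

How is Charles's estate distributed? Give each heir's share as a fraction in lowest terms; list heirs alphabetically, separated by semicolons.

Albert 1/4; Edmund 1/8; Fiona 1/36; Harriet 1/12; Isaac 1/36; Judith 1/12; Lydia 1/12; Martin 1/36; Nora 1/12; Oliver 1/8; Samuel 1/12

No spouse, descendants, or parent survives, so the estate passes to Charles's siblings per stirpes.
Half-blood siblings count for one-half the weight of whole-blood siblings at the initial division.
Dividing 1 in proportion to weights (total weight 4): Rose (weight 1) → 1/4; Edmund (weight 1/2) → 1/8; Albert (weight 1) → 1/4; Beatrice (weight 1) → 1/4; Oliver (weight 1/2) → 1/8.
Rose predeceased; the 1/4 allotted to Rose's branch passes to Rose's issue by representation.
The 1/4 is divided into 3 equal shares of 1/12 among Judith, Diana, Samuel.
Judith is living and takes 1/12.
Diana predeceased; the 1/12 allotted to Diana's branch passes to Diana's issue by representation.
The 1/12 is divided into 3 equal shares of 1/36 among Martin, Fiona, Isaac.
Martin is living and takes 1/36.
Fiona is living and takes 1/36.
Isaac is living and takes 1/36.
Samuel is living and takes 1/12.
Edmund is living and takes 1/8.
Albert is living and takes 1/4.
Beatrice predeceased; the 1/4 allotted to Beatrice's branch passes to Beatrice's issue by representation.
The 1/4 is divided into 3 equal shares of 1/12 among Nora, Lydia, Harriet.
Nora is living and takes 1/12.
Lydia is living and takes 1/12.
Harriet is living and takes 1/12.
Oliver is living and takes 1/8.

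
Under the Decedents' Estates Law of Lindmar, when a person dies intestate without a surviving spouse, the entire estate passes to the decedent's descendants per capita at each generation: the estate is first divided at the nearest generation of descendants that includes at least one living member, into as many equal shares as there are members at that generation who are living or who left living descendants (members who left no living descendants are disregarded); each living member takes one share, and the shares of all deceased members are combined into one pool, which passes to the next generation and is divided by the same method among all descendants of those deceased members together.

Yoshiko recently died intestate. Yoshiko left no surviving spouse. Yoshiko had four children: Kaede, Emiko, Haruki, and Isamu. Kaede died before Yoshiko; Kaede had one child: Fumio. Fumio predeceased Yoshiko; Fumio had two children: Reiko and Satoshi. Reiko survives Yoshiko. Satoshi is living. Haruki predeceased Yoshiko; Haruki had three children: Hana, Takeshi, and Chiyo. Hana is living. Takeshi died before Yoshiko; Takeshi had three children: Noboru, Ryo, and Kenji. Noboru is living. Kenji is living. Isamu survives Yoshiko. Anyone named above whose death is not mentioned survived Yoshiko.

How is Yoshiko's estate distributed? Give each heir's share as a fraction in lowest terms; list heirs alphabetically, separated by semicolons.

There is no surviving spouse, so the entire estate passes to Yoshiko's descendants per capita at each generation.
At generation 1 (Kaede, Emiko, Haruki, Isamu) there are 4 shares of (1)/4 = 1/4 each.
Living: Emiko and Isamu — each takes 1/4.
Deceased: Kaede and Haruki. Their combined 1/2 is pooled and carried to generation 2.
At generation 2 (Fumio, Hana, Takeshi, Chiyo) there are 4 shares of (1/2)/4 = 1/8 each.
Living: Hana and Chiyo — each takes 1/8.
Deceased: Fumio and Takeshi. Their combined 1/4 is pooled and carried to generation 3.
At generation 3 (Reiko, Satoshi, Noboru, Ryo, Kenji) there are 5 shares of (1/4)/5 = 1/20 each.
Living: Reiko, Satoshi, Noboru, Ryo, and Kenji — each takes 1/20.

Chiyo 1/8; Emiko 1/4; Hana 1/8; Isamu 1/4; Kenji 1/20; Noboru 1/20; Reiko 1/20; Ryo 1/20; Satoshi 1/20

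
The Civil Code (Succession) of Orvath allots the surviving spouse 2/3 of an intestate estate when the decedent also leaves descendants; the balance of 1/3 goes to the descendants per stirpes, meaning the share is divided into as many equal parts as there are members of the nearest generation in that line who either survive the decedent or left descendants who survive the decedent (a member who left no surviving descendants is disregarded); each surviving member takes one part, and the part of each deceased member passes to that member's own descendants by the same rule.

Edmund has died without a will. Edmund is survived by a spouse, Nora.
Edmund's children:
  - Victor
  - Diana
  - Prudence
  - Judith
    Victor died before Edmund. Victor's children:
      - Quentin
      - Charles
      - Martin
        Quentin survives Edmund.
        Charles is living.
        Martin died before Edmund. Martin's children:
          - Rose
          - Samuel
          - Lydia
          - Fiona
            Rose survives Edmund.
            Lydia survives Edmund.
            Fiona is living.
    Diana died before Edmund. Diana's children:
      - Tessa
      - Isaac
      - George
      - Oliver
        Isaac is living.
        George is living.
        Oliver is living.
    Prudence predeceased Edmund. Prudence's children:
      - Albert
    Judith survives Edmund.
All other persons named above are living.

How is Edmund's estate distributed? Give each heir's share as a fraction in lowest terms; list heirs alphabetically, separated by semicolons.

Albert 1/12; Charles 1/36; Fiona 1/144; George 1/48; Isaac 1/48; Judith 1/12; Lydia 1/144; Nora 2/3; Oliver 1/48; Quentin 1/36; Rose 1/144; Samuel 1/144; Tessa 1/48

Nora, as surviving spouse, takes 2/3.
The remaining 1/3 passes to Edmund's descendants per stirpes.
The 1/3 is divided into 4 equal shares of 1/12 among Victor, Diana, Prudence, Judith.
Victor predeceased; the 1/12 allotted to Victor's branch passes to Victor's issue by representation.
The 1/12 is divided into 3 equal shares of 1/36 among Quentin, Charles, Martin.
Quentin is living and takes 1/36.
Charles is living and takes 1/36.
Martin predeceased; the 1/36 allotted to Martin's branch passes to Martin's issue by representation.
The 1/36 is divided into 4 equal shares of 1/144 among Rose, Samuel, Lydia, Fiona.
Rose is living and takes 1/144.
Samuel is living and takes 1/144.
Lydia is living and takes 1/144.
Fiona is living and takes 1/144.
Diana predeceased; the 1/12 allotted to Diana's branch passes to Diana's issue by representation.
The 1/12 is divided into 4 equal shares of 1/48 among Tessa, Isaac, George, Oliver.
Tessa is living and takes 1/48.
Isaac is living and takes 1/48.
George is living and takes 1/48.
Oliver is living and takes 1/48.
Prudence predeceased; the 1/12 allotted to Prudence's branch passes to Prudence's issue by representation.
Albert is the sole taker at this level and receives the full 1/12.
Judith is living and takes 1/12.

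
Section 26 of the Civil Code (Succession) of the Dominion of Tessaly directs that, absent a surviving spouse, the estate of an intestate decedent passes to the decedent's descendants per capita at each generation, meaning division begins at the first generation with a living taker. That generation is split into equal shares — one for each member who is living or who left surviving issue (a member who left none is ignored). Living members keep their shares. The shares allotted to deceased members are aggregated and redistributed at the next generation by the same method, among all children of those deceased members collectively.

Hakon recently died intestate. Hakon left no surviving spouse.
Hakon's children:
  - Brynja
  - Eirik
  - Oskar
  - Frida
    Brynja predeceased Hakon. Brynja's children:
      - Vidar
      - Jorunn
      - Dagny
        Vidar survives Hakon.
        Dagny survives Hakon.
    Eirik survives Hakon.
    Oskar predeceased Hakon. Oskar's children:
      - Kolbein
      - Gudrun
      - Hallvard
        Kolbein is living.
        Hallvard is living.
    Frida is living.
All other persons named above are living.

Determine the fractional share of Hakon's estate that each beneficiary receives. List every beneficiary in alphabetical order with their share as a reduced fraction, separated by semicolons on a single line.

Dagny 1/12; Eirik 1/4; Frida 1/4; Gudrun 1/12; Hallvard 1/12; Jorunn 1/12; Kolbein 1/12; Vidar 1/12

There is no surviving spouse, so the entire estate passes to Hakon's descendants per capita at each generation.
At generation 1 (Brynja, Eirik, Oskar, Frida) there are 4 shares of (1)/4 = 1/4 each.
Living: Eirik and Frida — each takes 1/4.
Deceased: Brynja and Oskar. Their combined 1/2 is pooled and carried to generation 2.
At generation 2 (Vidar, Jorunn, Dagny, Kolbein, Gudrun, Hallvard) there are 6 shares of (1/2)/6 = 1/12 each.
Living: Vidar, Jorunn, Dagny, Kolbein, Gudrun, and Hallvard — each takes 1/12.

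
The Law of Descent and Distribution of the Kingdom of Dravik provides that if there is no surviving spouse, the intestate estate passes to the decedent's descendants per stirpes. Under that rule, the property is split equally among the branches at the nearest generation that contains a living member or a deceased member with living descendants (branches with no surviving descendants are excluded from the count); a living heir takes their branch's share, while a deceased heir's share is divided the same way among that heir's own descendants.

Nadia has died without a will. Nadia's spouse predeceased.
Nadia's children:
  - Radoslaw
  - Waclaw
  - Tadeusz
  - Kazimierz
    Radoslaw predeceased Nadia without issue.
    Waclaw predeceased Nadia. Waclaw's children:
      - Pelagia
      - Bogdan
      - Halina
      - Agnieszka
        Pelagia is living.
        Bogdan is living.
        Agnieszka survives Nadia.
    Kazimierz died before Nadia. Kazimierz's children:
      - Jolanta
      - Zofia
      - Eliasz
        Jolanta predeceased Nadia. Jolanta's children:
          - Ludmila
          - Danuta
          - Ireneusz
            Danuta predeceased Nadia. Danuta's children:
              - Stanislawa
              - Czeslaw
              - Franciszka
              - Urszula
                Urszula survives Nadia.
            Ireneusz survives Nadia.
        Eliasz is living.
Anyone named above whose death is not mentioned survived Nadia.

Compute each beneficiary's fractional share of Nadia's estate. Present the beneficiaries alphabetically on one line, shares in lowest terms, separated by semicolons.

Agnieszka 1/12; Bogdan 1/12; Czeslaw 1/108; Eliasz 1/9; Franciszka 1/108; Halina 1/12; Ireneusz 1/27; Ludmila 1/27; Pelagia 1/12; Stanislawa 1/108; Tadeusz 1/3; Urszula 1/108; Zofia 1/9

There is no surviving spouse, so the entire estate passes to Nadia's descendants per stirpes.
Radoslaw left no surviving issue, so that branch lapses and is disregarded.
The estate is divided into 3 equal shares of 1/3 among Waclaw, Tadeusz, Kazimierz.
Waclaw predeceased; the 1/3 allotted to Waclaw's branch passes to Waclaw's issue by representation.
The 1/3 is divided into 4 equal shares of 1/12 among Pelagia, Bogdan, Halina, Agnieszka.
Pelagia is living and takes 1/12.
Bogdan is living and takes 1/12.
Halina is living and takes 1/12.
Agnieszka is living and takes 1/12.
Tadeusz is living and takes 1/3.
Kazimierz predeceased; the 1/3 allotted to Kazimierz's branch passes to Kazimierz's issue by representation.
The 1/3 is divided into 3 equal shares of 1/9 among Jolanta, Zofia, Eliasz.
Jolanta predeceased; the 1/9 allotted to Jolanta's branch passes to Jolanta's issue by representation.
The 1/9 is divided into 3 equal shares of 1/27 among Ludmila, Danuta, Ireneusz.
Ludmila is living and takes 1/27.
Danuta predeceased; the 1/27 allotted to Danuta's branch passes to Danuta's issue by representation.
The 1/27 is divided into 4 equal shares of 1/108 among Stanislawa, Czeslaw, Franciszka, Urszula.
Stanislawa is living and takes 1/108.
Czeslaw is living and takes 1/108.
Franciszka is living and takes 1/108.
Urszula is living and takes 1/108.
Ireneusz is living and takes 1/27.
Zofia is living and takes 1/9.
Eliasz is living and takes 1/9.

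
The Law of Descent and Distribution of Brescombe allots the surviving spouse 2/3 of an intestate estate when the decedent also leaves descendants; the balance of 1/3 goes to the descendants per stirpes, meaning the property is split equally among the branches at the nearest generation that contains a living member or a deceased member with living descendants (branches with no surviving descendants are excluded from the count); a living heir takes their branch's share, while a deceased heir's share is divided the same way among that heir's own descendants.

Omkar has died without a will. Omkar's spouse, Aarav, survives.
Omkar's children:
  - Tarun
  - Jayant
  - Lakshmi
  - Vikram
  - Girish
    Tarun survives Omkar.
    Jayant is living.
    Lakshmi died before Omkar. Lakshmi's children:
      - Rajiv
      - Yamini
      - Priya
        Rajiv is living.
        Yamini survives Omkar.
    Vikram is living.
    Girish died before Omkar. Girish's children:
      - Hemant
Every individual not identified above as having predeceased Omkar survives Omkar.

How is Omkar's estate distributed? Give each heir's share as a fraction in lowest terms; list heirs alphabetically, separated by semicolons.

Aarav 2/3; Hemant 1/15; Jayant 1/15; Priya 1/45; Rajiv 1/45; Tarun 1/15; Vikram 1/15; Yamini 1/45

Aarav, as surviving spouse, takes 2/3.
The remaining 1/3 passes to Omkar's descendants per stirpes.
The 1/3 is divided into 5 equal shares of 1/15 among Tarun, Jayant, Lakshmi, Vikram, Girish.
Tarun is living and takes 1/15.
Jayant is living and takes 1/15.
Lakshmi predeceased; the 1/15 allotted to Lakshmi's branch passes to Lakshmi's issue by representation.
The 1/15 is divided into 3 equal shares of 1/45 among Rajiv, Yamini, Priya.
Rajiv is living and takes 1/45.
Yamini is living and takes 1/45.
Priya is living and takes 1/45.
Vikram is living and takes 1/15.
Girish predeceased; the 1/15 allotted to Girish's branch passes to Girish's issue by representation.
Hemant is the sole taker at this level and receives the full 1/15.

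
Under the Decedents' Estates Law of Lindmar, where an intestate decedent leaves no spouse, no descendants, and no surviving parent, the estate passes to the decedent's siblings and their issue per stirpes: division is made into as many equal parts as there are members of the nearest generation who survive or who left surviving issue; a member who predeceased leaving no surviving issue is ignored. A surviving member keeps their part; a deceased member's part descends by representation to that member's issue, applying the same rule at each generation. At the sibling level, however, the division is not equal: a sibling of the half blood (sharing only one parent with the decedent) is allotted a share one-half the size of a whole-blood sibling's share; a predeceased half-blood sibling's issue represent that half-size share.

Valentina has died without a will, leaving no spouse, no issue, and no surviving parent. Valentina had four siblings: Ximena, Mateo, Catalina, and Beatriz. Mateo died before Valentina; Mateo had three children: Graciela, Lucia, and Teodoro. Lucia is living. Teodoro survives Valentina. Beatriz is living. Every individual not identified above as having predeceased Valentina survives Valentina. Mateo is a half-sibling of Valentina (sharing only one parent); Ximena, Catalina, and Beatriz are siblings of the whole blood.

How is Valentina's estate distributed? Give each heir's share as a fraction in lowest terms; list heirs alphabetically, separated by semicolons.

Beatriz 2/7; Catalina 2/7; Graciela 1/21; Lucia 1/21; Teodoro 1/21; Ximena 2/7

No spouse, descendants, or parent survives, so the estate passes to Valentina's siblings per stirpes.
Half-blood siblings count for one-half the weight of whole-blood siblings at the initial division.
Dividing 1 in proportion to weights (total weight 7/2): Ximena (weight 1) → 2/7; Mateo (weight 1/2) → 1/7; Catalina (weight 1) → 2/7; Beatriz (weight 1) → 2/7.
Ximena is living and takes 2/7.
Mateo predeceased; the 1/7 allotted to Mateo's branch passes to Mateo's issue by representation.
The 1/7 is divided into 3 equal shares of 1/21 among Graciela, Lucia, Teodoro.
Graciela is living and takes 1/21.
Lucia is living and takes 1/21.
Teodoro is living and takes 1/21.
Catalina is living and takes 2/7.
Beatriz is living and takes 2/7.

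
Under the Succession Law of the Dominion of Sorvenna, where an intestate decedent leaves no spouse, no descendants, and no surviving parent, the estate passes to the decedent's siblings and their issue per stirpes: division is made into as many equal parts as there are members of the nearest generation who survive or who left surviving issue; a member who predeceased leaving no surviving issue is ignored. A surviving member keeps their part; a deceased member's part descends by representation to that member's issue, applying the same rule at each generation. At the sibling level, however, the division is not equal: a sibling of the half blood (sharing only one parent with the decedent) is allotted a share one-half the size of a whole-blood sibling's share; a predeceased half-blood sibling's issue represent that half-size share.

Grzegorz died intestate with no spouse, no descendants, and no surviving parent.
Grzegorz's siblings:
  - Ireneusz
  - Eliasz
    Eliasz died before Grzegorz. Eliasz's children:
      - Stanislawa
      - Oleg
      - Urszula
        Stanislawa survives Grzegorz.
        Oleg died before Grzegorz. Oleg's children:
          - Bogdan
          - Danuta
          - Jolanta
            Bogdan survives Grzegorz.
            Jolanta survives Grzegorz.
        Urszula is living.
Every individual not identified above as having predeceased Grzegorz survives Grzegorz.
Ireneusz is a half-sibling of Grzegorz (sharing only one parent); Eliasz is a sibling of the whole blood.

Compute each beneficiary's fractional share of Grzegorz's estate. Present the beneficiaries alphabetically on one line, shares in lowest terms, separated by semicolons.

Bogdan 2/27; Danuta 2/27; Ireneusz 1/3; Jolanta 2/27; Stanislawa 2/9; Urszula 2/9

No spouse, descendants, or parent survives, so the estate passes to Grzegorz's siblings per stirpes.
Half-blood siblings count for one-half the weight of whole-blood siblings at the initial division.
Dividing 1 in proportion to weights (total weight 3/2): Ireneusz (weight 1/2) → 1/3; Eliasz (weight 1) → 2/3.
Ireneusz is living and takes 1/3.
Eliasz predeceased; the 2/3 allotted to Eliasz's branch passes to Eliasz's issue by representation.
The 2/3 is divided into 3 equal shares of 2/9 among Stanislawa, Oleg, Urszula.
Stanislawa is living and takes 2/9.
Oleg predeceased; the 2/9 allotted to Oleg's branch passes to Oleg's issue by representation.
The 2/9 is divided into 3 equal shares of 2/27 among Bogdan, Danuta, Jolanta.
Bogdan is living and takes 2/27.
Danuta is living and takes 2/27.
Jolanta is living and takes 2/27.
Urszula is living and takes 2/9.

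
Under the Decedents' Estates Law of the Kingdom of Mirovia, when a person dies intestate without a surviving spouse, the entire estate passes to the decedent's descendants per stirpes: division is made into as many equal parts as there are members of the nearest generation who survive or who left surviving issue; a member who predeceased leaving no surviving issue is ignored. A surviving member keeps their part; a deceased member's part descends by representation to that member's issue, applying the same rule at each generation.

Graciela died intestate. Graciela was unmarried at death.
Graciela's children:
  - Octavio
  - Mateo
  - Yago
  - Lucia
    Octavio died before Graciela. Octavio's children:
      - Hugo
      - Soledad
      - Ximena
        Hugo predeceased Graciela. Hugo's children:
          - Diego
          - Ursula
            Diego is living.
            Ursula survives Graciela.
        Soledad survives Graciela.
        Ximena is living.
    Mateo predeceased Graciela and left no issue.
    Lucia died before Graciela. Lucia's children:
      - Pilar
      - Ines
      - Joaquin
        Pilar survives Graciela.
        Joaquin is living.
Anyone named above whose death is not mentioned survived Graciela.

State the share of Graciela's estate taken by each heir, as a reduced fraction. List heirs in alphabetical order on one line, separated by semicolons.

There is no surviving spouse, so the entire estate passes to Graciela's descendants per stirpes.
Mateo left no surviving issue, so that branch lapses and is disregarded.
The estate is divided into 3 equal shares of 1/3 among Octavio, Yago, Lucia.
Octavio predeceased; the 1/3 allotted to Octavio's branch passes to Octavio's issue by representation.
The 1/3 is divided into 3 equal shares of 1/9 among Hugo, Soledad, Ximena.
Hugo predeceased; the 1/9 allotted to Hugo's branch passes to Hugo's issue by representation.
The 1/9 is divided into 2 equal shares of 1/18 among Diego, Ursula.
Diego is living and takes 1/18.
Ursula is living and takes 1/18.
Soledad is living and takes 1/9.
Ximena is living and takes 1/9.
Yago is living and takes 1/3.
Lucia predeceased; the 1/3 allotted to Lucia's branch passes to Lucia's issue by representation.
The 1/3 is divided into 3 equal shares of 1/9 among Pilar, Ines, Joaquin.
Pilar is living and takes 1/9.
Ines is living and takes 1/9.
Joaquin is living and takes 1/9.

Diego 1/18; Ines 1/9; Joaquin 1/9; Pilar 1/9; Soledad 1/9; Ursula 1/18; Ximena 1/9; Yago 1/3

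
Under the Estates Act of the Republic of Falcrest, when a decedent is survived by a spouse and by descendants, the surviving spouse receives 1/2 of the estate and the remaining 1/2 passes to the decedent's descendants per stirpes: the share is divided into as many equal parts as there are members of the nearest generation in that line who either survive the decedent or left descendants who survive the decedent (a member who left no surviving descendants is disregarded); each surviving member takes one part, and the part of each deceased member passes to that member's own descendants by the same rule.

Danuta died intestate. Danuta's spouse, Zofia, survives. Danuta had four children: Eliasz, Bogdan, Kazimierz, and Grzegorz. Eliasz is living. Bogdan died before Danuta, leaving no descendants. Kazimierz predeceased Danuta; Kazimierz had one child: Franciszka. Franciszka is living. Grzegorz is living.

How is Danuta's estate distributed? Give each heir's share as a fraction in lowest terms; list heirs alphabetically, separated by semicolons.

Zofia, as surviving spouse, takes 1/2.
The remaining 1/2 passes to Danuta's descendants per stirpes.
Bogdan left no surviving issue, so that branch lapses and is disregarded.
The 1/2 is divided into 3 equal shares of 1/6 among Eliasz, Kazimierz, Grzegorz.
Eliasz is living and takes 1/6.
Kazimierz predeceased; the 1/6 allotted to Kazimierz's branch passes to Kazimierz's issue by representation.
Franciszka is the sole taker at this level and receives the full 1/6.
Grzegorz is living and takes 1/6.

Eliasz 1/6; Franciszka 1/6; Grzegorz 1/6; Zofia 1/2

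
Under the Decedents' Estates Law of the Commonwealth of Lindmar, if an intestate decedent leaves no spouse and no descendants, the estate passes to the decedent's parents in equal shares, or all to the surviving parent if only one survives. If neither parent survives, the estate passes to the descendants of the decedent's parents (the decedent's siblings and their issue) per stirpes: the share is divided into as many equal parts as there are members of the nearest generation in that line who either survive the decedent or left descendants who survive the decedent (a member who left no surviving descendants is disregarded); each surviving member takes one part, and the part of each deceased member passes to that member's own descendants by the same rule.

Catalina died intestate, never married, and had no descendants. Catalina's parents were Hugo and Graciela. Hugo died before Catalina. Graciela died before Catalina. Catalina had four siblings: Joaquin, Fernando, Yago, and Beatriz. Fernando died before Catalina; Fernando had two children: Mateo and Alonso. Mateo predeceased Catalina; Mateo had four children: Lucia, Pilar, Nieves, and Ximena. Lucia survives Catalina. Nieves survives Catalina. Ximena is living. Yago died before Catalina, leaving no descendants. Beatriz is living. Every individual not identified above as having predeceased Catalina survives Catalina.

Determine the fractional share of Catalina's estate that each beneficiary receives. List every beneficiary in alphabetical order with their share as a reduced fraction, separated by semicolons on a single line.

Alonso 1/6; Beatriz 1/3; Joaquin 1/3; Lucia 1/24; Nieves 1/24; Pilar 1/24; Ximena 1/24

Neither parent survives and there are no descendants, so the estate passes to Catalina's siblings and their issue per stirpes.
Yago left no surviving issue, so that branch lapses and is disregarded.
The estate is divided into 3 equal shares of 1/3 among Joaquin, Fernando, Beatriz.
Joaquin is living and takes 1/3.
Fernando predeceased; the 1/3 allotted to Fernando's branch passes to Fernando's issue by representation.
The 1/3 is divided into 2 equal shares of 1/6 among Mateo, Alonso.
Mateo predeceased; the 1/6 allotted to Mateo's branch passes to Mateo's issue by representation.
The 1/6 is divided into 4 equal shares of 1/24 among Lucia, Pilar, Nieves, Ximena.
Lucia is living and takes 1/24.
Pilar is living and takes 1/24.
Nieves is living and takes 1/24.
Ximena is living and takes 1/24.
Alonso is living and takes 1/6.
Beatriz is living and takes 1/3.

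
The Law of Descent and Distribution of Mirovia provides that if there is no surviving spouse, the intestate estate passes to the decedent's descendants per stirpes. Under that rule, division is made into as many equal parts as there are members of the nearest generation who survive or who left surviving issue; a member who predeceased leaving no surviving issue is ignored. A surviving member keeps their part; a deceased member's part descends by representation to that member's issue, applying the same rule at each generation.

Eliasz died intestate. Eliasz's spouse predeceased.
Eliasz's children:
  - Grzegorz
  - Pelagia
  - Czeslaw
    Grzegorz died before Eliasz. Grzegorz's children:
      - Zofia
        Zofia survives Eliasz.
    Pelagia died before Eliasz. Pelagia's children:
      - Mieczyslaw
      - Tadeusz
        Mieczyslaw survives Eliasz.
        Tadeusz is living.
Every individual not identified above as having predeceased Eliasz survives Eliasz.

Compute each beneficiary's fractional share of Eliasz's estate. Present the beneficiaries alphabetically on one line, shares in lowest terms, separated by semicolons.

There is no surviving spouse, so the entire estate passes to Eliasz's descendants per stirpes.
The estate is divided into 3 equal shares of 1/3 among Grzegorz, Pelagia, Czeslaw.
Grzegorz predeceased; the 1/3 allotted to Grzegorz's branch passes to Grzegorz's issue by representation.
Zofia is the sole taker at this level and receives the full 1/3.
Pelagia predeceased; the 1/3 allotted to Pelagia's branch passes to Pelagia's issue by representation.
The 1/3 is divided into 2 equal shares of 1/6 among Mieczyslaw, Tadeusz.
Mieczyslaw is living and takes 1/6.
Tadeusz is living and takes 1/6.
Czeslaw is living and takes 1/3.

Czeslaw 1/3; Mieczyslaw 1/6; Tadeusz 1/6; Zofia 1/3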